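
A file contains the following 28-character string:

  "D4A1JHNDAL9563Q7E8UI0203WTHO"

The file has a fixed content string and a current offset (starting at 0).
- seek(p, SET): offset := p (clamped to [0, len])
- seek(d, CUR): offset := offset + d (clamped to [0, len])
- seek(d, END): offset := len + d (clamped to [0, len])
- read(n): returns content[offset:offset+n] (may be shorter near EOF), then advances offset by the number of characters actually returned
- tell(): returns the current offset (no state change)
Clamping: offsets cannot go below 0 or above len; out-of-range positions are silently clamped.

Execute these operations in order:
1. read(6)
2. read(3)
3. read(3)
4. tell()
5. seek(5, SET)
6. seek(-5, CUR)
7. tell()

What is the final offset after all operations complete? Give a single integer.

Answer: 0

Derivation:
After 1 (read(6)): returned 'D4A1JH', offset=6
After 2 (read(3)): returned 'NDA', offset=9
After 3 (read(3)): returned 'L95', offset=12
After 4 (tell()): offset=12
After 5 (seek(5, SET)): offset=5
After 6 (seek(-5, CUR)): offset=0
After 7 (tell()): offset=0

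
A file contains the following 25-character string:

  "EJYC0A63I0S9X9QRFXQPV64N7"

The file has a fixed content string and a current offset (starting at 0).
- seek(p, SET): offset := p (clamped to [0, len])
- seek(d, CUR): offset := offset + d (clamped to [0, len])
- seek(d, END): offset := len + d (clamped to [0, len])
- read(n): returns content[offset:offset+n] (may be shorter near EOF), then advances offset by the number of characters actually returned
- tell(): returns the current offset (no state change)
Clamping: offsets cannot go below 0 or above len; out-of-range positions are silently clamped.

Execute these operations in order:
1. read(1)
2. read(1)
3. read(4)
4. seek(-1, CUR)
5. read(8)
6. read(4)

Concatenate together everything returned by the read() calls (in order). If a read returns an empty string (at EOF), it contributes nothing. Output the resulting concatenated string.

Answer: EJYC0AA63I0S9X9QRF

Derivation:
After 1 (read(1)): returned 'E', offset=1
After 2 (read(1)): returned 'J', offset=2
After 3 (read(4)): returned 'YC0A', offset=6
After 4 (seek(-1, CUR)): offset=5
After 5 (read(8)): returned 'A63I0S9X', offset=13
After 6 (read(4)): returned '9QRF', offset=17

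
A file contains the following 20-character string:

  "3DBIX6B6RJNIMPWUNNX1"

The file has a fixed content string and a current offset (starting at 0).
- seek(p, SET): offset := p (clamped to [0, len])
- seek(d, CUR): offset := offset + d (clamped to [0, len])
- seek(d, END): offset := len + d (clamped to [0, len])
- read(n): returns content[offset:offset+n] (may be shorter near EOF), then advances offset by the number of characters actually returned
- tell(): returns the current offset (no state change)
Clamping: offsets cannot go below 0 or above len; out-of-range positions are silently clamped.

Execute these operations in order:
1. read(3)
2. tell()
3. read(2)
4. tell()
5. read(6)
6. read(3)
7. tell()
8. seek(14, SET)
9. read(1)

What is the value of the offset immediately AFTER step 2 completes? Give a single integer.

Answer: 3

Derivation:
After 1 (read(3)): returned '3DB', offset=3
After 2 (tell()): offset=3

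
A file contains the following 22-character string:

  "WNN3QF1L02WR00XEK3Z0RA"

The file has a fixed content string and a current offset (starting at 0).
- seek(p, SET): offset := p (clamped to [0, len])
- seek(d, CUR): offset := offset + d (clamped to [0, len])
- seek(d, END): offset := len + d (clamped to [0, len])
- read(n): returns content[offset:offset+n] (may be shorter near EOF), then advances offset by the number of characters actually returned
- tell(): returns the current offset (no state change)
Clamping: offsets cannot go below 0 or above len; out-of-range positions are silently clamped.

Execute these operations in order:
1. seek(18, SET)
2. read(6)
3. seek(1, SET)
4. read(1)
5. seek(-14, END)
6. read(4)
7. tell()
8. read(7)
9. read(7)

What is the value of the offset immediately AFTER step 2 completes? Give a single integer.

After 1 (seek(18, SET)): offset=18
After 2 (read(6)): returned 'Z0RA', offset=22

Answer: 22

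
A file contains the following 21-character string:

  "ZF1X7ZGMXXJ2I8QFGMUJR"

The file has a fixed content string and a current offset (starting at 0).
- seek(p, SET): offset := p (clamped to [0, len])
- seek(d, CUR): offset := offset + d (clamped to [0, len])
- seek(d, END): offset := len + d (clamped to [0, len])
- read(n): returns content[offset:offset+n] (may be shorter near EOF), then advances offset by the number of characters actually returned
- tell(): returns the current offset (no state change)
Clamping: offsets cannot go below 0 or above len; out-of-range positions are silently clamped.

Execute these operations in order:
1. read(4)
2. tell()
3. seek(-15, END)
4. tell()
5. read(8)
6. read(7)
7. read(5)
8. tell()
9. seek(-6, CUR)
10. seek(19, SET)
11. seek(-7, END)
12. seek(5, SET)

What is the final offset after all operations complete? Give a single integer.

After 1 (read(4)): returned 'ZF1X', offset=4
After 2 (tell()): offset=4
After 3 (seek(-15, END)): offset=6
After 4 (tell()): offset=6
After 5 (read(8)): returned 'GMXXJ2I8', offset=14
After 6 (read(7)): returned 'QFGMUJR', offset=21
After 7 (read(5)): returned '', offset=21
After 8 (tell()): offset=21
After 9 (seek(-6, CUR)): offset=15
After 10 (seek(19, SET)): offset=19
After 11 (seek(-7, END)): offset=14
After 12 (seek(5, SET)): offset=5

Answer: 5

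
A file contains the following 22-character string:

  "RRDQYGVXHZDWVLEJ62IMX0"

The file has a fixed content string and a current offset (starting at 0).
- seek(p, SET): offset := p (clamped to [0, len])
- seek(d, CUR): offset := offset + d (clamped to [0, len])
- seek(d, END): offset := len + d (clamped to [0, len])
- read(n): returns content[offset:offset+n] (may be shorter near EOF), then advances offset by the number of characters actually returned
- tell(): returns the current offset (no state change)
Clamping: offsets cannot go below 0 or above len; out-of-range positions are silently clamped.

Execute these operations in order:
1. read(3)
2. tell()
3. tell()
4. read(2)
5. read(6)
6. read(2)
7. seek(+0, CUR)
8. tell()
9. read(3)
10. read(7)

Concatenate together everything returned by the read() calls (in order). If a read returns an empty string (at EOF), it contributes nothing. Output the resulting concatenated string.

Answer: RRDQYGVXHZDWVLEJ62IMX0

Derivation:
After 1 (read(3)): returned 'RRD', offset=3
After 2 (tell()): offset=3
After 3 (tell()): offset=3
After 4 (read(2)): returned 'QY', offset=5
After 5 (read(6)): returned 'GVXHZD', offset=11
After 6 (read(2)): returned 'WV', offset=13
After 7 (seek(+0, CUR)): offset=13
After 8 (tell()): offset=13
After 9 (read(3)): returned 'LEJ', offset=16
After 10 (read(7)): returned '62IMX0', offset=22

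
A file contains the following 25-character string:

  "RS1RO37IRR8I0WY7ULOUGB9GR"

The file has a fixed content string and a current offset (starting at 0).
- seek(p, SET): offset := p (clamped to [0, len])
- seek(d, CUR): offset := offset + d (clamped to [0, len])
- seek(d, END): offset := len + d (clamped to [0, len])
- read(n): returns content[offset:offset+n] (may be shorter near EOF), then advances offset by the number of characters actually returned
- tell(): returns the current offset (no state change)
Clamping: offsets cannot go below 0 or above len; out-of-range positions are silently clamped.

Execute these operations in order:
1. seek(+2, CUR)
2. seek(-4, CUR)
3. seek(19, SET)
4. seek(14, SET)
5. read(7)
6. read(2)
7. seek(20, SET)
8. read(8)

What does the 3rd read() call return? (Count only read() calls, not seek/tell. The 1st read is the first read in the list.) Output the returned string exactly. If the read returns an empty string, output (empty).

After 1 (seek(+2, CUR)): offset=2
After 2 (seek(-4, CUR)): offset=0
After 3 (seek(19, SET)): offset=19
After 4 (seek(14, SET)): offset=14
After 5 (read(7)): returned 'Y7ULOUG', offset=21
After 6 (read(2)): returned 'B9', offset=23
After 7 (seek(20, SET)): offset=20
After 8 (read(8)): returned 'GB9GR', offset=25

Answer: GB9GR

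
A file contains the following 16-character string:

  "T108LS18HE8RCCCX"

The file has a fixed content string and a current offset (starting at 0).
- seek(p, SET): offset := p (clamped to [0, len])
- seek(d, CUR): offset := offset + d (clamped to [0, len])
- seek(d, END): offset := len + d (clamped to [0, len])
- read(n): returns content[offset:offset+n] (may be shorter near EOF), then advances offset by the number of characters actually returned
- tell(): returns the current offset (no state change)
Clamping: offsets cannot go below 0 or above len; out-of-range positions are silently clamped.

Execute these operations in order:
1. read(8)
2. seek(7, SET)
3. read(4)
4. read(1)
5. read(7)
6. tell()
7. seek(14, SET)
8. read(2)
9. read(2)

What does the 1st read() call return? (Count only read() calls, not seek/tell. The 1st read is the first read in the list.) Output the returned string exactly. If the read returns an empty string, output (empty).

Answer: T108LS18

Derivation:
After 1 (read(8)): returned 'T108LS18', offset=8
After 2 (seek(7, SET)): offset=7
After 3 (read(4)): returned '8HE8', offset=11
After 4 (read(1)): returned 'R', offset=12
After 5 (read(7)): returned 'CCCX', offset=16
After 6 (tell()): offset=16
After 7 (seek(14, SET)): offset=14
After 8 (read(2)): returned 'CX', offset=16
After 9 (read(2)): returned '', offset=16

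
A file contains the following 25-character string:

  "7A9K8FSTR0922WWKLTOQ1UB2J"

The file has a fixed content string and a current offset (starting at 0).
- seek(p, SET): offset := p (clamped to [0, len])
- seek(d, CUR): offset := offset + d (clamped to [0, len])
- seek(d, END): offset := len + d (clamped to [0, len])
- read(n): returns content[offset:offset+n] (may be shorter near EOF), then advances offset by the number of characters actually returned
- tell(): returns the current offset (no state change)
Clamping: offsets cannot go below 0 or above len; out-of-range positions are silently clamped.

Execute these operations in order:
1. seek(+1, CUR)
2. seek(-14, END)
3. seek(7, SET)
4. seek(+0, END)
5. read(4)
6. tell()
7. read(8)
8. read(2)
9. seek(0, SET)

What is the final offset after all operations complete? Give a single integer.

Answer: 0

Derivation:
After 1 (seek(+1, CUR)): offset=1
After 2 (seek(-14, END)): offset=11
After 3 (seek(7, SET)): offset=7
After 4 (seek(+0, END)): offset=25
After 5 (read(4)): returned '', offset=25
After 6 (tell()): offset=25
After 7 (read(8)): returned '', offset=25
After 8 (read(2)): returned '', offset=25
After 9 (seek(0, SET)): offset=0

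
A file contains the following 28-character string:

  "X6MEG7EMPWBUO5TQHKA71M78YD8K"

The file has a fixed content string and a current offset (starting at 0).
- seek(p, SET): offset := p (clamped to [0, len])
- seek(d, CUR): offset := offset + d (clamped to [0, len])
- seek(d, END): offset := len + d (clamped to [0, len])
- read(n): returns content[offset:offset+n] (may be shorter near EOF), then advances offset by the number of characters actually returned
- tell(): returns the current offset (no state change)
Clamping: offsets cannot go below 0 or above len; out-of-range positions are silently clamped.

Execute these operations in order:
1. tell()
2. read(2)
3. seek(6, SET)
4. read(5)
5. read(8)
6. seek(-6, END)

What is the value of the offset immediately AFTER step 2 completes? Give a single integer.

After 1 (tell()): offset=0
After 2 (read(2)): returned 'X6', offset=2

Answer: 2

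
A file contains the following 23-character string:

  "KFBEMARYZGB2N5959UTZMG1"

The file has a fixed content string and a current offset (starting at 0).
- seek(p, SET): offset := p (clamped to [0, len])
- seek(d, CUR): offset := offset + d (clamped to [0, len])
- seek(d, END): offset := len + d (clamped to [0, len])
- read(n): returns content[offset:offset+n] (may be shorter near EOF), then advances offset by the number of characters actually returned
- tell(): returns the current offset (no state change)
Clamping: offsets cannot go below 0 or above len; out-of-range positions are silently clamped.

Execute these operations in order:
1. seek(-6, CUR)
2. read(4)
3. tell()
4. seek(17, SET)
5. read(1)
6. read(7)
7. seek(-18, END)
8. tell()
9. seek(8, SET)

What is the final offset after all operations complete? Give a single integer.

After 1 (seek(-6, CUR)): offset=0
After 2 (read(4)): returned 'KFBE', offset=4
After 3 (tell()): offset=4
After 4 (seek(17, SET)): offset=17
After 5 (read(1)): returned 'U', offset=18
After 6 (read(7)): returned 'TZMG1', offset=23
After 7 (seek(-18, END)): offset=5
After 8 (tell()): offset=5
After 9 (seek(8, SET)): offset=8

Answer: 8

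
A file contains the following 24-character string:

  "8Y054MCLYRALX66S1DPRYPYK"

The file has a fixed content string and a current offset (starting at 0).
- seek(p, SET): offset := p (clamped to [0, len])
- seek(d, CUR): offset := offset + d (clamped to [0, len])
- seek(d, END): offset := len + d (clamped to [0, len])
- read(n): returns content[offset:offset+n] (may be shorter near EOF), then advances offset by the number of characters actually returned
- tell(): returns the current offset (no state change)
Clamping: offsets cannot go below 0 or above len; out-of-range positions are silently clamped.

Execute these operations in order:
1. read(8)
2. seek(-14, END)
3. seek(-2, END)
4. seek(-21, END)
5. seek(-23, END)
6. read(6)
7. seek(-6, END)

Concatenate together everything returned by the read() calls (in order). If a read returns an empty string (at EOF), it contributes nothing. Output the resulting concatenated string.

After 1 (read(8)): returned '8Y054MCL', offset=8
After 2 (seek(-14, END)): offset=10
After 3 (seek(-2, END)): offset=22
After 4 (seek(-21, END)): offset=3
After 5 (seek(-23, END)): offset=1
After 6 (read(6)): returned 'Y054MC', offset=7
After 7 (seek(-6, END)): offset=18

Answer: 8Y054MCLY054MC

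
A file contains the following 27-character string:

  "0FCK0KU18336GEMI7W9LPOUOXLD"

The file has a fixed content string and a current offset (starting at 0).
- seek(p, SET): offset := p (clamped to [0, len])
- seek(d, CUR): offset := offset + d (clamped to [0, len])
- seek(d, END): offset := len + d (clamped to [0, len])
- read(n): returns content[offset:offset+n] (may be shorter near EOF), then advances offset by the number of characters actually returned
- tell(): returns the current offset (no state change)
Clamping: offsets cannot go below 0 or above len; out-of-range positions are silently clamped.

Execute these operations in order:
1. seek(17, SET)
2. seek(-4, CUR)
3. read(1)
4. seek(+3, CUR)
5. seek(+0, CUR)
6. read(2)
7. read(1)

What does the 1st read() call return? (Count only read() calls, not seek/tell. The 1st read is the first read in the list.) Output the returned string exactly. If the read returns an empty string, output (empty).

Answer: E

Derivation:
After 1 (seek(17, SET)): offset=17
After 2 (seek(-4, CUR)): offset=13
After 3 (read(1)): returned 'E', offset=14
After 4 (seek(+3, CUR)): offset=17
After 5 (seek(+0, CUR)): offset=17
After 6 (read(2)): returned 'W9', offset=19
After 7 (read(1)): returned 'L', offset=20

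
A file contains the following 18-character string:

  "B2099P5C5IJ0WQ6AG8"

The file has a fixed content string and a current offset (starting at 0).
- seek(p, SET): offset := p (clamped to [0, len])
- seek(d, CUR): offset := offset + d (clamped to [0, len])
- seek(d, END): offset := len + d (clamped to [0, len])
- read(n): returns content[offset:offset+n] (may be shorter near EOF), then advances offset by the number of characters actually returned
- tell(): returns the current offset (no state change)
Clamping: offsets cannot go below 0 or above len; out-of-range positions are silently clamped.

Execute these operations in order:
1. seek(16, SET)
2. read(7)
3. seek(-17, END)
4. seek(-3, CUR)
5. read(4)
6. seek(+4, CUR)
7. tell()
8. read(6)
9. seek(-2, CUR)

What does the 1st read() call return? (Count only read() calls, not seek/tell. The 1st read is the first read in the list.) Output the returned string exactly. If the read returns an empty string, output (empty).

After 1 (seek(16, SET)): offset=16
After 2 (read(7)): returned 'G8', offset=18
After 3 (seek(-17, END)): offset=1
After 4 (seek(-3, CUR)): offset=0
After 5 (read(4)): returned 'B209', offset=4
After 6 (seek(+4, CUR)): offset=8
After 7 (tell()): offset=8
After 8 (read(6)): returned '5IJ0WQ', offset=14
After 9 (seek(-2, CUR)): offset=12

Answer: G8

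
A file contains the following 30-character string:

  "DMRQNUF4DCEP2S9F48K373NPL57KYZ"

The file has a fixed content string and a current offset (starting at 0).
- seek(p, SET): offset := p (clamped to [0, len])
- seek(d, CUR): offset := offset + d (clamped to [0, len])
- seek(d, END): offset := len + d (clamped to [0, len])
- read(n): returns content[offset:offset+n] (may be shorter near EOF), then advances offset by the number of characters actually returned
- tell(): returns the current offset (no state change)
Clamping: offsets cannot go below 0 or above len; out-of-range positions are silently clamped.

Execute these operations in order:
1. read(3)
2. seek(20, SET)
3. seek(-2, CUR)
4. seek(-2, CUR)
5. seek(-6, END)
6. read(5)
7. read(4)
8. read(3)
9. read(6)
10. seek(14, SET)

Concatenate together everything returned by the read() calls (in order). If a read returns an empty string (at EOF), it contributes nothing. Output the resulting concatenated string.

After 1 (read(3)): returned 'DMR', offset=3
After 2 (seek(20, SET)): offset=20
After 3 (seek(-2, CUR)): offset=18
After 4 (seek(-2, CUR)): offset=16
After 5 (seek(-6, END)): offset=24
After 6 (read(5)): returned 'L57KY', offset=29
After 7 (read(4)): returned 'Z', offset=30
After 8 (read(3)): returned '', offset=30
After 9 (read(6)): returned '', offset=30
After 10 (seek(14, SET)): offset=14

Answer: DMRL57KYZ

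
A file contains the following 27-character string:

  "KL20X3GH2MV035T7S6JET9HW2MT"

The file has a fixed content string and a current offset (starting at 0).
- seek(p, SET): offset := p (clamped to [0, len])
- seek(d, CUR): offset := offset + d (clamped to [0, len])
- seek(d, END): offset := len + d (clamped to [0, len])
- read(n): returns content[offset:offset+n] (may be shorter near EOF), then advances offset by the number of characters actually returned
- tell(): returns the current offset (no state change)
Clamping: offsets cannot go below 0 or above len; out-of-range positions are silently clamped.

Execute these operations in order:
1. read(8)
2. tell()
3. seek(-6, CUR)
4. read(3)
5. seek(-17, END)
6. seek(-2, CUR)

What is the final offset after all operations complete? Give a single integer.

Answer: 8

Derivation:
After 1 (read(8)): returned 'KL20X3GH', offset=8
After 2 (tell()): offset=8
After 3 (seek(-6, CUR)): offset=2
After 4 (read(3)): returned '20X', offset=5
After 5 (seek(-17, END)): offset=10
After 6 (seek(-2, CUR)): offset=8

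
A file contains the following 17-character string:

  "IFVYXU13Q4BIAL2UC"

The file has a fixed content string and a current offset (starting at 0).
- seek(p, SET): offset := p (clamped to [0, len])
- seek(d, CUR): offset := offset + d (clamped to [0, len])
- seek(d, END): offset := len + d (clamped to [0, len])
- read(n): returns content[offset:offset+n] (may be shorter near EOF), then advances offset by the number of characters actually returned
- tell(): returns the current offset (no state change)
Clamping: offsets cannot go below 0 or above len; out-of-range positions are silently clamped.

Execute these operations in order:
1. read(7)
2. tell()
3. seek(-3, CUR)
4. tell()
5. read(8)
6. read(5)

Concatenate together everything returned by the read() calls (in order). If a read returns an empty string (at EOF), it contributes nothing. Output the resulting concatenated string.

Answer: IFVYXU1XU13Q4BIAL2UC

Derivation:
After 1 (read(7)): returned 'IFVYXU1', offset=7
After 2 (tell()): offset=7
After 3 (seek(-3, CUR)): offset=4
After 4 (tell()): offset=4
After 5 (read(8)): returned 'XU13Q4BI', offset=12
After 6 (read(5)): returned 'AL2UC', offset=17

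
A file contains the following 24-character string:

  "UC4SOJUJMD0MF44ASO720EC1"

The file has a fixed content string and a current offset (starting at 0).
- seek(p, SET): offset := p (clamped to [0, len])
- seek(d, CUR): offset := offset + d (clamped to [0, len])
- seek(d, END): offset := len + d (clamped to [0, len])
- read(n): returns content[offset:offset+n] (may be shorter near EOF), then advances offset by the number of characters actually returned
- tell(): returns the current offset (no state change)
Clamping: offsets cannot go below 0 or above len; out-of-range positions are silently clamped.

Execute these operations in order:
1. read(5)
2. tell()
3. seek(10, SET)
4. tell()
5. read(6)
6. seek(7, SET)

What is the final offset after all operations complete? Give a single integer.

After 1 (read(5)): returned 'UC4SO', offset=5
After 2 (tell()): offset=5
After 3 (seek(10, SET)): offset=10
After 4 (tell()): offset=10
After 5 (read(6)): returned '0MF44A', offset=16
After 6 (seek(7, SET)): offset=7

Answer: 7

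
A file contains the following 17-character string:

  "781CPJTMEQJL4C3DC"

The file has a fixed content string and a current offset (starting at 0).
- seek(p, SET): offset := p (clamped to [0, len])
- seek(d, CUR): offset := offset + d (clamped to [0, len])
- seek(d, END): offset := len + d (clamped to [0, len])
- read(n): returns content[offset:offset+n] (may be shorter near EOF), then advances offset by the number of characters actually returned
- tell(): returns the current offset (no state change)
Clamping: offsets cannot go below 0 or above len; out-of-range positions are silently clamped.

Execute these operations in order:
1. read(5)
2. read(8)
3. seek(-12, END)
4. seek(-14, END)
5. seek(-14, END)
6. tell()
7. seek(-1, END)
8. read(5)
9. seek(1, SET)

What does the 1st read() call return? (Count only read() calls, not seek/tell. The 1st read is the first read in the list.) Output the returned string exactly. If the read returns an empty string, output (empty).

After 1 (read(5)): returned '781CP', offset=5
After 2 (read(8)): returned 'JTMEQJL4', offset=13
After 3 (seek(-12, END)): offset=5
After 4 (seek(-14, END)): offset=3
After 5 (seek(-14, END)): offset=3
After 6 (tell()): offset=3
After 7 (seek(-1, END)): offset=16
After 8 (read(5)): returned 'C', offset=17
After 9 (seek(1, SET)): offset=1

Answer: 781CP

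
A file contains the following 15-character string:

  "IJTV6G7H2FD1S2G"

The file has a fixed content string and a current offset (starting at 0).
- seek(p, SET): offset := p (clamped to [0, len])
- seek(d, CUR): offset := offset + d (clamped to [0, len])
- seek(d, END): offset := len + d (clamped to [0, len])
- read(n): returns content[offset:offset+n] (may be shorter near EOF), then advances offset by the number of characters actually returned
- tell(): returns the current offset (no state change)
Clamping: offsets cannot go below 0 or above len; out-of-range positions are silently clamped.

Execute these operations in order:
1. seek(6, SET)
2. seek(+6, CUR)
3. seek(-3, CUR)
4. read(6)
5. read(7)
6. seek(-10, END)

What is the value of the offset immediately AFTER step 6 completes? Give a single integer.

Answer: 5

Derivation:
After 1 (seek(6, SET)): offset=6
After 2 (seek(+6, CUR)): offset=12
After 3 (seek(-3, CUR)): offset=9
After 4 (read(6)): returned 'FD1S2G', offset=15
After 5 (read(7)): returned '', offset=15
After 6 (seek(-10, END)): offset=5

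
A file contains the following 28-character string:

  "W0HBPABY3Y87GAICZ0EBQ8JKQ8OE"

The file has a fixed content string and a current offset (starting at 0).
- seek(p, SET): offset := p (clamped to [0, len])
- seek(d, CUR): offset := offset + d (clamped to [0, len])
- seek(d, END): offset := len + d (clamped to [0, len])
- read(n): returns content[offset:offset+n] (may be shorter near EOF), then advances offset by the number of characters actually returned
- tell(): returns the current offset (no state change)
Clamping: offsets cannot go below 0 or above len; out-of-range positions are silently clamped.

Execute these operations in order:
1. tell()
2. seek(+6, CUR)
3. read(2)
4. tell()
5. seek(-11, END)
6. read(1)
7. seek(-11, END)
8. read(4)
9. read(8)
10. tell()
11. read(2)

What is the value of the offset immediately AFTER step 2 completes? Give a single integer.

Answer: 6

Derivation:
After 1 (tell()): offset=0
After 2 (seek(+6, CUR)): offset=6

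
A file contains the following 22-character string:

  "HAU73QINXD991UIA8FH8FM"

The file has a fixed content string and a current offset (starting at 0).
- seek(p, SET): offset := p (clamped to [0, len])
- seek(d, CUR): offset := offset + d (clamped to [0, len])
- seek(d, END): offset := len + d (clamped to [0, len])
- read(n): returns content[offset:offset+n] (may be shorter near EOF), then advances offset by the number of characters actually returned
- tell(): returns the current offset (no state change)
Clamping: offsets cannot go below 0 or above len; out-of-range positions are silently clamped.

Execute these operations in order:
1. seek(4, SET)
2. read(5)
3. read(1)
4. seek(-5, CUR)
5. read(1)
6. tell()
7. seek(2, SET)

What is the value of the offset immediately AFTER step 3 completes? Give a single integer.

After 1 (seek(4, SET)): offset=4
After 2 (read(5)): returned '3QINX', offset=9
After 3 (read(1)): returned 'D', offset=10

Answer: 10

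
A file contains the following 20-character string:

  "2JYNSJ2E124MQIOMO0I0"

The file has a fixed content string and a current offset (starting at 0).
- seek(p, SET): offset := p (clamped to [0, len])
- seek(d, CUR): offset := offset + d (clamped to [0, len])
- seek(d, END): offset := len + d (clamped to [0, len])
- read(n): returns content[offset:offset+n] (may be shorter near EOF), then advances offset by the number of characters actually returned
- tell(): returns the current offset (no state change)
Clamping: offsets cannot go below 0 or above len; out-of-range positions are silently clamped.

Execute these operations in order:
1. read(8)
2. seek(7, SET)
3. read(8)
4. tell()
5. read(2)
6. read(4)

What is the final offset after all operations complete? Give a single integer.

Answer: 20

Derivation:
After 1 (read(8)): returned '2JYNSJ2E', offset=8
After 2 (seek(7, SET)): offset=7
After 3 (read(8)): returned 'E124MQIO', offset=15
After 4 (tell()): offset=15
After 5 (read(2)): returned 'MO', offset=17
After 6 (read(4)): returned '0I0', offset=20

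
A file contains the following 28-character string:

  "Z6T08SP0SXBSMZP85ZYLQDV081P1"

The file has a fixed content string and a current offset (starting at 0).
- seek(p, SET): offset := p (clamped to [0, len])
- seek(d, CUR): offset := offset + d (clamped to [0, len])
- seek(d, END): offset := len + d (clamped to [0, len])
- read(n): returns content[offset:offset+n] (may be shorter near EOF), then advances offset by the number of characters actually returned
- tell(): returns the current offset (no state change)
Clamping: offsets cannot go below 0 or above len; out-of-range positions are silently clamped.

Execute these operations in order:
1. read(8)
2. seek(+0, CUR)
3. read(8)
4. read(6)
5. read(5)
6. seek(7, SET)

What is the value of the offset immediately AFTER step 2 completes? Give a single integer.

After 1 (read(8)): returned 'Z6T08SP0', offset=8
After 2 (seek(+0, CUR)): offset=8

Answer: 8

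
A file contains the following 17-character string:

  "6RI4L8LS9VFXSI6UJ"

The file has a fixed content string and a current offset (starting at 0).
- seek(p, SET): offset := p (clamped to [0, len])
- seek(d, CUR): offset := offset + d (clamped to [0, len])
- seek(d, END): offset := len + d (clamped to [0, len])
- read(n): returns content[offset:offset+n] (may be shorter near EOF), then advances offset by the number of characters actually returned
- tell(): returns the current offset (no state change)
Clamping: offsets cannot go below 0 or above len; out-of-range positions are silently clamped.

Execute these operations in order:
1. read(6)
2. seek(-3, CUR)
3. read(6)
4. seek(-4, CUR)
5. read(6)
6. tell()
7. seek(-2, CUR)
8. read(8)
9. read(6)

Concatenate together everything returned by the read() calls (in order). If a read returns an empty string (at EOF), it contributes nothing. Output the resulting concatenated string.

Answer: 6RI4L84L8LS98LS9VFVFXSI6UJ

Derivation:
After 1 (read(6)): returned '6RI4L8', offset=6
After 2 (seek(-3, CUR)): offset=3
After 3 (read(6)): returned '4L8LS9', offset=9
After 4 (seek(-4, CUR)): offset=5
After 5 (read(6)): returned '8LS9VF', offset=11
After 6 (tell()): offset=11
After 7 (seek(-2, CUR)): offset=9
After 8 (read(8)): returned 'VFXSI6UJ', offset=17
After 9 (read(6)): returned '', offset=17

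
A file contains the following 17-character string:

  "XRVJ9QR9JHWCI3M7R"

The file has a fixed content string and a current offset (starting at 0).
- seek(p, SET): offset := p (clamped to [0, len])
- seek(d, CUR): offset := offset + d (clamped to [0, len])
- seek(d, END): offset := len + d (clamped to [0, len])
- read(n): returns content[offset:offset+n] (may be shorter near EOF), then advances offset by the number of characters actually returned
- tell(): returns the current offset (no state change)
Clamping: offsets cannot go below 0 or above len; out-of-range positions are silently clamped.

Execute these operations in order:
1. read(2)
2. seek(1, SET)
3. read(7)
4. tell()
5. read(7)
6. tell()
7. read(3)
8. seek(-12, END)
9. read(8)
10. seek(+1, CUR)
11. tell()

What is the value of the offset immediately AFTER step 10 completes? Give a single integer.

Answer: 14

Derivation:
After 1 (read(2)): returned 'XR', offset=2
After 2 (seek(1, SET)): offset=1
After 3 (read(7)): returned 'RVJ9QR9', offset=8
After 4 (tell()): offset=8
After 5 (read(7)): returned 'JHWCI3M', offset=15
After 6 (tell()): offset=15
After 7 (read(3)): returned '7R', offset=17
After 8 (seek(-12, END)): offset=5
After 9 (read(8)): returned 'QR9JHWCI', offset=13
After 10 (seek(+1, CUR)): offset=14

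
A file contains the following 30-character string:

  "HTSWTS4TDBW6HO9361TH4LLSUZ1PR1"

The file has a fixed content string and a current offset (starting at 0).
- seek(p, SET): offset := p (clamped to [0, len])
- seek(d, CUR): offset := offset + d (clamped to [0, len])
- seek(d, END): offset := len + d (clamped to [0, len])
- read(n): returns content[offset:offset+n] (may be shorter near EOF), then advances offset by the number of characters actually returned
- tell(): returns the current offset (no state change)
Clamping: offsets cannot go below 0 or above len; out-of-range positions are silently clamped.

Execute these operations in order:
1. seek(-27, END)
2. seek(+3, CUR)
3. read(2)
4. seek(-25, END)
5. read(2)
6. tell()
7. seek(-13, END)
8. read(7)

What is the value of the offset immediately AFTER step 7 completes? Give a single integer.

Answer: 17

Derivation:
After 1 (seek(-27, END)): offset=3
After 2 (seek(+3, CUR)): offset=6
After 3 (read(2)): returned '4T', offset=8
After 4 (seek(-25, END)): offset=5
After 5 (read(2)): returned 'S4', offset=7
After 6 (tell()): offset=7
After 7 (seek(-13, END)): offset=17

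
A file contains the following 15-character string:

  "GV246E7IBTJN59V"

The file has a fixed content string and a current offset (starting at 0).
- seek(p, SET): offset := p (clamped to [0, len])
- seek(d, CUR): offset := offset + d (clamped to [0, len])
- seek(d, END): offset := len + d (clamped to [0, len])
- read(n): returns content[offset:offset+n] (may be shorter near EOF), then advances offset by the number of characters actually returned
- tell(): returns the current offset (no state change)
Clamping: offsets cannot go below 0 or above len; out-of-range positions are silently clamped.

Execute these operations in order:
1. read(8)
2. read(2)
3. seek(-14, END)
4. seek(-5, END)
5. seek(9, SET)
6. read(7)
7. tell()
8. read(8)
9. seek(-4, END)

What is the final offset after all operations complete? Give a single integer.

After 1 (read(8)): returned 'GV246E7I', offset=8
After 2 (read(2)): returned 'BT', offset=10
After 3 (seek(-14, END)): offset=1
After 4 (seek(-5, END)): offset=10
After 5 (seek(9, SET)): offset=9
After 6 (read(7)): returned 'TJN59V', offset=15
After 7 (tell()): offset=15
After 8 (read(8)): returned '', offset=15
After 9 (seek(-4, END)): offset=11

Answer: 11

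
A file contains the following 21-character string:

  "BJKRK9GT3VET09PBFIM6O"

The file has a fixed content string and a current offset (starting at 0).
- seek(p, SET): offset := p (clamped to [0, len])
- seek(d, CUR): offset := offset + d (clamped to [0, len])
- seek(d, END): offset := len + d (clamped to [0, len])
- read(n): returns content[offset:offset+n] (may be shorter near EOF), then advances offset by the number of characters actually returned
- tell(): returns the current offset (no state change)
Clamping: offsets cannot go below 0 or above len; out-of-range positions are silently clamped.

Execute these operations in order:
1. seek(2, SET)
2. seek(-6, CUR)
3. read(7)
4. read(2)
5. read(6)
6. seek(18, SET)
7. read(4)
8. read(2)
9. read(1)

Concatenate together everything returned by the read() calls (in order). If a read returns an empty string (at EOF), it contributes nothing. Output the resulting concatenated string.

After 1 (seek(2, SET)): offset=2
After 2 (seek(-6, CUR)): offset=0
After 3 (read(7)): returned 'BJKRK9G', offset=7
After 4 (read(2)): returned 'T3', offset=9
After 5 (read(6)): returned 'VET09P', offset=15
After 6 (seek(18, SET)): offset=18
After 7 (read(4)): returned 'M6O', offset=21
After 8 (read(2)): returned '', offset=21
After 9 (read(1)): returned '', offset=21

Answer: BJKRK9GT3VET09PM6O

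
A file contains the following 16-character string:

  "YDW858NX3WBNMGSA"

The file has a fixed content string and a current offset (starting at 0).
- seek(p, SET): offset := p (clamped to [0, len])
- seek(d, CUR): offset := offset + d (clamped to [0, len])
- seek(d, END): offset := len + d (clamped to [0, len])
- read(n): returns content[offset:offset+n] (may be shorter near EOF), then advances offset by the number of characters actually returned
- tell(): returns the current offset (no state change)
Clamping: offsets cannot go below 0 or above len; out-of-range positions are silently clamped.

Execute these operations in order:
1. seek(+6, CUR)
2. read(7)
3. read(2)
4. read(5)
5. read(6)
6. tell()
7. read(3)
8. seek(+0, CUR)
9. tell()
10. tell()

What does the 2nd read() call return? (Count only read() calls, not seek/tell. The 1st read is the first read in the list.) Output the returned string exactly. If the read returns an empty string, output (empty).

Answer: GS

Derivation:
After 1 (seek(+6, CUR)): offset=6
After 2 (read(7)): returned 'NX3WBNM', offset=13
After 3 (read(2)): returned 'GS', offset=15
After 4 (read(5)): returned 'A', offset=16
After 5 (read(6)): returned '', offset=16
After 6 (tell()): offset=16
After 7 (read(3)): returned '', offset=16
After 8 (seek(+0, CUR)): offset=16
After 9 (tell()): offset=16
After 10 (tell()): offset=16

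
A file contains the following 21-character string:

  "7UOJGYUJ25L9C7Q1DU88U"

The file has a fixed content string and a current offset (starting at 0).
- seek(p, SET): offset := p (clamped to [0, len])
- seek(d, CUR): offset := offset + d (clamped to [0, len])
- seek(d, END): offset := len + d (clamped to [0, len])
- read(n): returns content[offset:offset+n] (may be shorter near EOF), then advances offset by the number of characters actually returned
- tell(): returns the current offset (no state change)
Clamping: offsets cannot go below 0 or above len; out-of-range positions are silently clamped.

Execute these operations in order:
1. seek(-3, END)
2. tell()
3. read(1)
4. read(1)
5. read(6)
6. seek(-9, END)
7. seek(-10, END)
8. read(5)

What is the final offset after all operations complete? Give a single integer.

Answer: 16

Derivation:
After 1 (seek(-3, END)): offset=18
After 2 (tell()): offset=18
After 3 (read(1)): returned '8', offset=19
After 4 (read(1)): returned '8', offset=20
After 5 (read(6)): returned 'U', offset=21
After 6 (seek(-9, END)): offset=12
After 7 (seek(-10, END)): offset=11
After 8 (read(5)): returned '9C7Q1', offset=16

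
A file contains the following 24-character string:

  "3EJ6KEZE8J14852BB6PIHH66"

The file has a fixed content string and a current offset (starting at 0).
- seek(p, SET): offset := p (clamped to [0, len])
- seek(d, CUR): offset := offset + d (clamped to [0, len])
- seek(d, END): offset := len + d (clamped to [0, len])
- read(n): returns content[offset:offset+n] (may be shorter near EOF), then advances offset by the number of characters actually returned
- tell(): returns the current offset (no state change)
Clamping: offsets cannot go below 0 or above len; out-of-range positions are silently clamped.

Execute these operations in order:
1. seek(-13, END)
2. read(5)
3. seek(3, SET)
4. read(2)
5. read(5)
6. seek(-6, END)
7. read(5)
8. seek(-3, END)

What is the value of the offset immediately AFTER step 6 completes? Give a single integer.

After 1 (seek(-13, END)): offset=11
After 2 (read(5)): returned '4852B', offset=16
After 3 (seek(3, SET)): offset=3
After 4 (read(2)): returned '6K', offset=5
After 5 (read(5)): returned 'EZE8J', offset=10
After 6 (seek(-6, END)): offset=18

Answer: 18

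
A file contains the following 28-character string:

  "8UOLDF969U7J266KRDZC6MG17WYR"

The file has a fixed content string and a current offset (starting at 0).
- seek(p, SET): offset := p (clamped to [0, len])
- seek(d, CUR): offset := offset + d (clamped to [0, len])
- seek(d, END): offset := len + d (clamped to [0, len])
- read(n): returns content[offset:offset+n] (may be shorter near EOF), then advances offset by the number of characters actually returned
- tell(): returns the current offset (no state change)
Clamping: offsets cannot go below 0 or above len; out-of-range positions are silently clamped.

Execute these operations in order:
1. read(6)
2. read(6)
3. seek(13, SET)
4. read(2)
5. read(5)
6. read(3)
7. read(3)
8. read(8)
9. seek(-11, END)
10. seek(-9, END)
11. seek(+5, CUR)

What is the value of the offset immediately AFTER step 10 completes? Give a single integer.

After 1 (read(6)): returned '8UOLDF', offset=6
After 2 (read(6)): returned '969U7J', offset=12
After 3 (seek(13, SET)): offset=13
After 4 (read(2)): returned '66', offset=15
After 5 (read(5)): returned 'KRDZC', offset=20
After 6 (read(3)): returned '6MG', offset=23
After 7 (read(3)): returned '17W', offset=26
After 8 (read(8)): returned 'YR', offset=28
After 9 (seek(-11, END)): offset=17
After 10 (seek(-9, END)): offset=19

Answer: 19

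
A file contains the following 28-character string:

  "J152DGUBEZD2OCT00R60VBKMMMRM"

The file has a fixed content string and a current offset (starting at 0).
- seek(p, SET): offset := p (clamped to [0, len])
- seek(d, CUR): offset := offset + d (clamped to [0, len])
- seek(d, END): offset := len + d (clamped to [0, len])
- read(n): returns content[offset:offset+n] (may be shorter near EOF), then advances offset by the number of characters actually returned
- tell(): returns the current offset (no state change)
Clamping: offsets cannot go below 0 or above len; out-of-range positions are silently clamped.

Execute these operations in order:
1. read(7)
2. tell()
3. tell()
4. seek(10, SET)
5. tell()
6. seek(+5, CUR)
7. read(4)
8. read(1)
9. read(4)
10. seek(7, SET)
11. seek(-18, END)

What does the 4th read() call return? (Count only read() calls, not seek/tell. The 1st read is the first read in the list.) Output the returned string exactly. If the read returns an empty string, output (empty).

Answer: VBKM

Derivation:
After 1 (read(7)): returned 'J152DGU', offset=7
After 2 (tell()): offset=7
After 3 (tell()): offset=7
After 4 (seek(10, SET)): offset=10
After 5 (tell()): offset=10
After 6 (seek(+5, CUR)): offset=15
After 7 (read(4)): returned '00R6', offset=19
After 8 (read(1)): returned '0', offset=20
After 9 (read(4)): returned 'VBKM', offset=24
After 10 (seek(7, SET)): offset=7
After 11 (seek(-18, END)): offset=10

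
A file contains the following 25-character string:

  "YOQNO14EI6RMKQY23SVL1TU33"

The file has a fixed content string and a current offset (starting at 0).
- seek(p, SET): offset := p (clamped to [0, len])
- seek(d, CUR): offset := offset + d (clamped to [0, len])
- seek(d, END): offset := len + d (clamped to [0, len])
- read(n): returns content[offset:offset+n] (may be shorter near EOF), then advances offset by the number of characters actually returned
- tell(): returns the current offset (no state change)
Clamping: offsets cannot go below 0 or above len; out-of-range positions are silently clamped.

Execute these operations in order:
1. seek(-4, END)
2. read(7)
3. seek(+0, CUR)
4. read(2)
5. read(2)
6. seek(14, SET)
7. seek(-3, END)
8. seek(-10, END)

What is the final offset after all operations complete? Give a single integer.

After 1 (seek(-4, END)): offset=21
After 2 (read(7)): returned 'TU33', offset=25
After 3 (seek(+0, CUR)): offset=25
After 4 (read(2)): returned '', offset=25
After 5 (read(2)): returned '', offset=25
After 6 (seek(14, SET)): offset=14
After 7 (seek(-3, END)): offset=22
After 8 (seek(-10, END)): offset=15

Answer: 15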